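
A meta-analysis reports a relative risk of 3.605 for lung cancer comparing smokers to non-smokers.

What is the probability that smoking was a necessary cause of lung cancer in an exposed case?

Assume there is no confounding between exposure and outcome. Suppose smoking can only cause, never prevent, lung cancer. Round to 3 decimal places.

PN ≈ 0.723

Under exogeneity and monotonicity, PN = (RR − 1) / RR = 1 − 1/RR.
PN = (3.605 − 1) / 3.605 = 2.605 / 3.605 ≈ 0.7226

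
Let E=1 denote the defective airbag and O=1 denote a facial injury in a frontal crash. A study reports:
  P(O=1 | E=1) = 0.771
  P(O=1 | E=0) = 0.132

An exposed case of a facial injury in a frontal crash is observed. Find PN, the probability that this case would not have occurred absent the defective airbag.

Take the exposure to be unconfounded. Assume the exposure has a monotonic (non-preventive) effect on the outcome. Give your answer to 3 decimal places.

Let p₁ = 0.771, p₀ = 0.132.
Under exogeneity and monotonicity, PN = (p₁ − p₀) / p₁.
PN = (0.771 − 0.132) / 0.771 = 0.639 / 0.771 ≈ 0.8288

PN ≈ 0.829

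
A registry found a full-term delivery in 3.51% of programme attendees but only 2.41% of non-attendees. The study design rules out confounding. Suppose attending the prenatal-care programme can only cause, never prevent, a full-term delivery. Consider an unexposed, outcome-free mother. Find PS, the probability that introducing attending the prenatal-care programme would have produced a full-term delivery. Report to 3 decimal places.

p₁ = 0.0351, p₀ = 0.0241.
Under exogeneity and monotonicity, PS = (p₁ − p₀) / (1 − p₀).
PS = (0.0351 − 0.0241) / (1 − 0.0241) = 0.011 / 0.9759 ≈ 0.0113

PS ≈ 0.011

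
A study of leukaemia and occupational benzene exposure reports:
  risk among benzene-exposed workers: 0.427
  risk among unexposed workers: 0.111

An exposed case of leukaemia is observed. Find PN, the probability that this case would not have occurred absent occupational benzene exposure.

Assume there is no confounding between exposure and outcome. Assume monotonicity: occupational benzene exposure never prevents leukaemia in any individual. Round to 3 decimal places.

PN ≈ 0.740

Let p₁ = 0.427, p₀ = 0.111.
Under exogeneity and monotonicity, PN = (p₁ − p₀) / p₁.
PN = (0.427 − 0.111) / 0.427 = 0.316 / 0.427 ≈ 0.7400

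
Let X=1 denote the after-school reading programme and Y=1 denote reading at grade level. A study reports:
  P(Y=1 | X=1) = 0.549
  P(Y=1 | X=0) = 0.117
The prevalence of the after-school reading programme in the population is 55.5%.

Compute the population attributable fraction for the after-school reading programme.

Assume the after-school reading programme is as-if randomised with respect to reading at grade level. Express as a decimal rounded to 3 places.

Let p₁ = 0.549, p₀ = 0.117.
Overall risk P(Y=1) = π·p₁ + (1−π)·p₀ = 0.555×0.549 + 0.445×0.117 = 0.35676.
Under exogeneity, PAF = [P(Y=1) − p₀] / P(Y=1).
PAF = (0.35676 − 0.117) / 0.35676 ≈ 0.6720

PAF ≈ 0.672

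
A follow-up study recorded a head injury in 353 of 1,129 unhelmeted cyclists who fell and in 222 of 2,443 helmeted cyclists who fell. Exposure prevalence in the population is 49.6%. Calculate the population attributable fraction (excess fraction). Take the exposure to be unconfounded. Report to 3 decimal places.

p₁ = P(outcome | exposed) = 353/1129 = 0.31267
p₀ = P(outcome | unexposed) = 222/2443 = 0.090872
Overall risk P(Y=1) = π·p₁ + (1−π)·p₀ = 0.496×0.31267 + 0.504×0.090872 = 0.20088.
Under exogeneity, PAF = [P(Y=1) − p₀] / P(Y=1).
PAF = (0.20088 − 0.090872) / 0.20088 ≈ 0.5476

PAF ≈ 0.548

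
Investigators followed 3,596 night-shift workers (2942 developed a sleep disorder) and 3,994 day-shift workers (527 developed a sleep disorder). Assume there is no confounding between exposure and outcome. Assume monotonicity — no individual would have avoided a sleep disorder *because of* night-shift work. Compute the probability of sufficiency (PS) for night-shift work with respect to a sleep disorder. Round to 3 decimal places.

p₁ = P(outcome | exposed) = 2942/3596 = 0.81813
p₀ = P(outcome | unexposed) = 527/3994 = 0.13195
Under exogeneity and monotonicity, PS = (p₁ − p₀) / (1 − p₀).
PS = (0.81813 − 0.13195) / (1 − 0.13195) = 0.68618 / 0.86805 ≈ 0.7905

PS ≈ 0.790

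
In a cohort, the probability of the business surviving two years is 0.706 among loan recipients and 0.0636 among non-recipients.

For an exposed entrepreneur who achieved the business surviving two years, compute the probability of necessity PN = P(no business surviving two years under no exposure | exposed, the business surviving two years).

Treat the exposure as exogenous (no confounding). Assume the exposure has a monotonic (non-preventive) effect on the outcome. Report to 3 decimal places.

PN ≈ 0.910

Let p₁ = 0.706, p₀ = 0.0636.
Under exogeneity and monotonicity, PN = (p₁ − p₀) / p₁.
PN = (0.706 − 0.0636) / 0.706 = 0.6424 / 0.706 ≈ 0.9099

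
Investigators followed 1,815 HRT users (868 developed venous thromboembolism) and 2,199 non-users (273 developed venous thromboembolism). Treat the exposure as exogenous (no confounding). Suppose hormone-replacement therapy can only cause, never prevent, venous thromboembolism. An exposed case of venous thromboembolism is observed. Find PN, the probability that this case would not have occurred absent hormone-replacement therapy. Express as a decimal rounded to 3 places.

PN ≈ 0.740

p₁ = P(outcome | exposed) = 868/1815 = 0.47824
p₀ = P(outcome | unexposed) = 273/2199 = 0.12415
Under exogeneity and monotonicity, PN = (p₁ − p₀) / p₁.
PN = (0.47824 − 0.12415) / 0.47824 = 0.35409 / 0.47824 ≈ 0.7404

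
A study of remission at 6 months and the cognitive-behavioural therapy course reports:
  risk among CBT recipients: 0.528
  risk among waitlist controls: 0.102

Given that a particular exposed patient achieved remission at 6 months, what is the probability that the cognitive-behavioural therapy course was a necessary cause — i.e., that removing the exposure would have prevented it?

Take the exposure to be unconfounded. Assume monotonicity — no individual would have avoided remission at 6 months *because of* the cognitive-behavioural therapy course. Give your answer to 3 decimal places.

PN ≈ 0.807

Let p₁ = 0.528, p₀ = 0.102.
Under exogeneity and monotonicity, PN = (p₁ − p₀) / p₁.
PN = (0.528 − 0.102) / 0.528 = 0.426 / 0.528 ≈ 0.8068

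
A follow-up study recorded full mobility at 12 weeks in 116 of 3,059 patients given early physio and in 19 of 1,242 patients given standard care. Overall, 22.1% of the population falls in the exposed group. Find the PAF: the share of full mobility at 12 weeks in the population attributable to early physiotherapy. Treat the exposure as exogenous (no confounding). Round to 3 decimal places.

p₁ = P(outcome | exposed) = 116/3059 = 0.037921
p₀ = P(outcome | unexposed) = 19/1242 = 0.015298
Overall risk P(Y=1) = π·p₁ + (1−π)·p₀ = 0.221×0.037921 + 0.779×0.015298 = 0.020298.
Under exogeneity, PAF = [P(Y=1) − p₀] / P(Y=1).
PAF = (0.020298 − 0.015298) / 0.020298 ≈ 0.2463

PAF ≈ 0.246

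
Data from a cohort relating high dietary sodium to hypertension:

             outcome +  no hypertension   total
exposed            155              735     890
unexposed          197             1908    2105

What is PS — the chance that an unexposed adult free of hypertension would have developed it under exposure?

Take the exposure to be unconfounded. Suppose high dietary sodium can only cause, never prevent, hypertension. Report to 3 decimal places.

p₁ = P(outcome | exposed) = 155/890 = 0.17416
p₀ = P(outcome | unexposed) = 197/2105 = 0.093587
Under exogeneity and monotonicity, PS = (p₁ − p₀) / (1 − p₀).
PS = (0.17416 − 0.093587) / (1 − 0.093587) = 0.080571 / 0.90641 ≈ 0.0889

PS ≈ 0.089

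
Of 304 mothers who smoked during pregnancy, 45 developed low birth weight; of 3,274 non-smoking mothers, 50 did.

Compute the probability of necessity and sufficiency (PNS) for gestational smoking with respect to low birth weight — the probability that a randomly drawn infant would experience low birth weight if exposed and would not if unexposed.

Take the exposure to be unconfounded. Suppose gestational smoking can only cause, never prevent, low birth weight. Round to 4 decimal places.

PNS ≈ 0.1328

p₁ = P(outcome | exposed) = 45/304 = 0.14803
p₀ = P(outcome | unexposed) = 50/3274 = 0.015272
Under exogeneity and monotonicity, PNS = p₁ − p₀.
PNS = 0.14803 − 0.015272 = 0.13275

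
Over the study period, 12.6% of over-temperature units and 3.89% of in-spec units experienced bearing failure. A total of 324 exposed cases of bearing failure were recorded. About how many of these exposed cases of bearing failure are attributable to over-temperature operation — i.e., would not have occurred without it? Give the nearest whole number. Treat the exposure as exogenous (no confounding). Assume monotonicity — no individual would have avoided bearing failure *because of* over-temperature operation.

p₁ = 0.126, p₀ = 0.0389.
PN = (p₁ − p₀)/p₁ = (0.126 − 0.0389) / 0.126 ≈ 0.69127.
Attributable cases ≈ PN × (exposed cases) = 0.69127 × 324 ≈ 223.97.

about 224 cases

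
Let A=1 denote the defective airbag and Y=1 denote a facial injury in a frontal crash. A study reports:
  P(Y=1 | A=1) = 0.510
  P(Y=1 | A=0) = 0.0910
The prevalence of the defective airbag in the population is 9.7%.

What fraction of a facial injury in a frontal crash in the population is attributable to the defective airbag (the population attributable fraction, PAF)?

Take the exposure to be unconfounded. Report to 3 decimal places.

Let p₁ = 0.51, p₀ = 0.091.
Overall risk P(Y=1) = π·p₁ + (1−π)·p₀ = 0.097×0.51 + 0.903×0.091 = 0.13164.
Under exogeneity, PAF = [P(Y=1) − p₀] / P(Y=1).
PAF = (0.13164 − 0.091) / 0.13164 ≈ 0.3087

PAF ≈ 0.309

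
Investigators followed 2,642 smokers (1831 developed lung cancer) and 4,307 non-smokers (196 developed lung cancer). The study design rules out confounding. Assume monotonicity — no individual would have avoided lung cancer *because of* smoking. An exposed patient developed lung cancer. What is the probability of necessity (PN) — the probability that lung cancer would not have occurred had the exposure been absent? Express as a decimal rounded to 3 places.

PN ≈ 0.934

p₁ = P(outcome | exposed) = 1831/2642 = 0.69304
p₀ = P(outcome | unexposed) = 196/4307 = 0.045507
Under exogeneity and monotonicity, PN = (p₁ − p₀) / p₁.
PN = (0.69304 − 0.045507) / 0.69304 = 0.64753 / 0.69304 ≈ 0.9343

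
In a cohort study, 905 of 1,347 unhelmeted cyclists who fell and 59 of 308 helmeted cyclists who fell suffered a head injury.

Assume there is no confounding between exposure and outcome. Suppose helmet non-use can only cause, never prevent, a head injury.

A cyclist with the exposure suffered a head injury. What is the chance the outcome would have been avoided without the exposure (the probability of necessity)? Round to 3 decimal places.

p₁ = P(outcome | exposed) = 905/1347 = 0.67186
p₀ = P(outcome | unexposed) = 59/308 = 0.19156
Under exogeneity and monotonicity, PN = (p₁ − p₀) / p₁.
PN = (0.67186 − 0.19156) / 0.67186 = 0.4803 / 0.67186 ≈ 0.7149

PN ≈ 0.715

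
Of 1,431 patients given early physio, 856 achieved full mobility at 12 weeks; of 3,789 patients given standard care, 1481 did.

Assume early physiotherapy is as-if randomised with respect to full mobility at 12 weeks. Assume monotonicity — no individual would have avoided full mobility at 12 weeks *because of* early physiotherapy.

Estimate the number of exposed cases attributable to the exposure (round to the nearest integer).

about 297 cases

p₁ = P(outcome | exposed) = 856/1431 = 0.59818
p₀ = P(outcome | unexposed) = 1481/3789 = 0.39087
PN = (p₁ − p₀)/p₁ = (0.59818 − 0.39087) / 0.59818 ≈ 0.34657.
Attributable cases ≈ PN × (exposed cases) = 0.34657 × 856 ≈ 296.67.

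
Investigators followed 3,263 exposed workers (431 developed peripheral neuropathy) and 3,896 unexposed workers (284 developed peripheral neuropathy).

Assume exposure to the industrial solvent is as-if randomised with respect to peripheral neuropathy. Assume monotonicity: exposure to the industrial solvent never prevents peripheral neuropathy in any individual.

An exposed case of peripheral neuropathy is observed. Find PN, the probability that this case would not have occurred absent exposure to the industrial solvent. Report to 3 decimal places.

p₁ = P(outcome | exposed) = 431/3263 = 0.13209
p₀ = P(outcome | unexposed) = 284/3896 = 0.072895
Under exogeneity and monotonicity, PN = (p₁ − p₀) / p₁.
PN = (0.13209 − 0.072895) / 0.13209 = 0.059192 / 0.13209 ≈ 0.4481

PN ≈ 0.448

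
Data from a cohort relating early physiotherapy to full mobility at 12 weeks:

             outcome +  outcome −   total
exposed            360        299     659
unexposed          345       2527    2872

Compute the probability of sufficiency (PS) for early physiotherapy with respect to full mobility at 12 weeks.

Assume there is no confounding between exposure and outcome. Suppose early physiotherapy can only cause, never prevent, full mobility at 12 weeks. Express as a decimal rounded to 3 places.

p₁ = P(outcome | exposed) = 360/659 = 0.54628
p₀ = P(outcome | unexposed) = 345/2872 = 0.12013
Under exogeneity and monotonicity, PS = (p₁ − p₀) / (1 − p₀).
PS = (0.54628 − 0.12013) / (1 − 0.12013) = 0.42616 / 0.87987 ≈ 0.4843

PS ≈ 0.484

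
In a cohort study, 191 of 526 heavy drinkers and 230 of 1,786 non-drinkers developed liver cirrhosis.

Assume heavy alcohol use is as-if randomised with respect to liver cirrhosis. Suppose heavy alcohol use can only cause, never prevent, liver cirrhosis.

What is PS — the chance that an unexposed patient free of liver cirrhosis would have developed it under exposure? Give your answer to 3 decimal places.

p₁ = P(outcome | exposed) = 191/526 = 0.36312
p₀ = P(outcome | unexposed) = 230/1786 = 0.12878
Under exogeneity and monotonicity, PS = (p₁ − p₀) / (1 − p₀).
PS = (0.36312 − 0.12878) / (1 − 0.12878) = 0.23434 / 0.87122 ≈ 0.2690

PS ≈ 0.269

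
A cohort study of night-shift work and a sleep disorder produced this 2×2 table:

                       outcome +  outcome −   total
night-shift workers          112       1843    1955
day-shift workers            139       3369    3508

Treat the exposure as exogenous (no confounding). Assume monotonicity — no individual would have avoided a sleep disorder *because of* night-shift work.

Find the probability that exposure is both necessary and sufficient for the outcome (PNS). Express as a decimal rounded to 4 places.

p₁ = P(outcome | exposed) = 112/1955 = 0.057289
p₀ = P(outcome | unexposed) = 139/3508 = 0.039624
Under exogeneity and monotonicity, PNS = p₁ − p₀.
PNS = 0.057289 − 0.039624 = 0.017665

PNS ≈ 0.0177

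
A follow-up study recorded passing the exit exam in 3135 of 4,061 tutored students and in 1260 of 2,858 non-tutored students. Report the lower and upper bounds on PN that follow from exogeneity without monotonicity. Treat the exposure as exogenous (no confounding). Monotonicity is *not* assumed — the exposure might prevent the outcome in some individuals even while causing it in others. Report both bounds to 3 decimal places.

0.429 ≤ PN ≤ 0.724

p₁ = P(outcome | exposed) = 3135/4061 = 0.77198
p₀ = P(outcome | unexposed) = 1260/2858 = 0.44087
Under exogeneity alone the bounds on PN are max{0,(p₁−p₀)/p₁} ≤ PN ≤ min{1,(1−p₀)/p₁}.
  lower = (p₁ − p₀)/p₁ = 0.33111 / 0.77198 ≈ 0.4289
  upper = min{1, (1 − p₀)/p₁} = 0.55913 / 0.77198 ≈ 0.7243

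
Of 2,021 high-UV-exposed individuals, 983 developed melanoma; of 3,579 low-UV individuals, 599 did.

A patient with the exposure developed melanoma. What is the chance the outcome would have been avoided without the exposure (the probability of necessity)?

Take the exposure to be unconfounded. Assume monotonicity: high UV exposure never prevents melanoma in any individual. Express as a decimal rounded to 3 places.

PN ≈ 0.656

p₁ = P(outcome | exposed) = 983/2021 = 0.48639
p₀ = P(outcome | unexposed) = 599/3579 = 0.16737
Under exogeneity and monotonicity, PN = (p₁ − p₀) / p₁.
PN = (0.48639 − 0.16737) / 0.48639 = 0.31903 / 0.48639 ≈ 0.6559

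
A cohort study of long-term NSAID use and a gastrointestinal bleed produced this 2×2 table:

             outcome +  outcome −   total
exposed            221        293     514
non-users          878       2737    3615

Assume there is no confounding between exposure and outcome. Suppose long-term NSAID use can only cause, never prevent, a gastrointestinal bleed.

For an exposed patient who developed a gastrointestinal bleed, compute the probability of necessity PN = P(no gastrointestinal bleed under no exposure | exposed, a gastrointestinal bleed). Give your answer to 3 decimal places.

PN ≈ 0.435

p₁ = P(outcome | exposed) = 221/514 = 0.42996
p₀ = P(outcome | unexposed) = 878/3615 = 0.24288
Under exogeneity and monotonicity, PN = (p₁ − p₀) / p₁.
PN = (0.42996 − 0.24288) / 0.42996 = 0.18708 / 0.42996 ≈ 0.4351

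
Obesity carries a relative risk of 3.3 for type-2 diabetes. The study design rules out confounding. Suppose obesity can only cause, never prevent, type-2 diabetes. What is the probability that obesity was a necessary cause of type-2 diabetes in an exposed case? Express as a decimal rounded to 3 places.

PN ≈ 0.697

Under exogeneity and monotonicity, PN = (RR − 1) / RR = 1 − 1/RR.
PN = (3.3 − 1) / 3.3 = 2.3 / 3.3 ≈ 0.6970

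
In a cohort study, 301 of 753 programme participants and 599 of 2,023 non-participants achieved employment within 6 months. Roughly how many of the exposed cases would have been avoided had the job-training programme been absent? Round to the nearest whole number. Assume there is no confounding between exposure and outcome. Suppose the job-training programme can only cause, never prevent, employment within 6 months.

p₁ = P(outcome | exposed) = 301/753 = 0.39973
p₀ = P(outcome | unexposed) = 599/2023 = 0.29609
PN = (p₁ − p₀)/p₁ = (0.39973 − 0.29609) / 0.39973 ≈ 0.25927.
Attributable cases ≈ PN × (exposed cases) = 0.25927 × 301 ≈ 78.04.

about 78 cases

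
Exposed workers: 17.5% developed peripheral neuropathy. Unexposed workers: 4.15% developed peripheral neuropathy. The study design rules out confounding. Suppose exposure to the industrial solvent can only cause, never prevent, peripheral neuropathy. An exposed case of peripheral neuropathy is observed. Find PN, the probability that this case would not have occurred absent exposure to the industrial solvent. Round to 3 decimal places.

p₁ = 0.175, p₀ = 0.0415.
Under exogeneity and monotonicity, PN = (p₁ − p₀) / p₁.
PN = (0.175 − 0.0415) / 0.175 = 0.1335 / 0.175 ≈ 0.7629

PN ≈ 0.763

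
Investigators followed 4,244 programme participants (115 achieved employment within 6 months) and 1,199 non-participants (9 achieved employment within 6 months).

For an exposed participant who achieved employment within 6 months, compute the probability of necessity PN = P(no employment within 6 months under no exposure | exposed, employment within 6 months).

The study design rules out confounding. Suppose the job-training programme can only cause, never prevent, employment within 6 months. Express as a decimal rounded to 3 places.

PN ≈ 0.723

p₁ = P(outcome | exposed) = 115/4244 = 0.027097
p₀ = P(outcome | unexposed) = 9/1199 = 0.0075063
Under exogeneity and monotonicity, PN = (p₁ − p₀) / p₁.
PN = (0.027097 − 0.0075063) / 0.027097 = 0.019591 / 0.027097 ≈ 0.7230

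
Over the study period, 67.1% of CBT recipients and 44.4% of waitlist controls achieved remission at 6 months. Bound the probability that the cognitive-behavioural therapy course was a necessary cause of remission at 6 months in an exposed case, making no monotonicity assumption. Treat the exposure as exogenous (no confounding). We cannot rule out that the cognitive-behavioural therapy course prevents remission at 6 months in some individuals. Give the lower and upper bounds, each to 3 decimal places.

p₁ = 0.671, p₀ = 0.444.
Under exogeneity alone the bounds on PN are max{0,(p₁−p₀)/p₁} ≤ PN ≤ min{1,(1−p₀)/p₁}.
  lower = (p₁ − p₀)/p₁ = 0.227 / 0.671 ≈ 0.3383
  upper = min{1, (1 − p₀)/p₁} = 0.556 / 0.671 ≈ 0.8286

0.338 ≤ PN ≤ 0.829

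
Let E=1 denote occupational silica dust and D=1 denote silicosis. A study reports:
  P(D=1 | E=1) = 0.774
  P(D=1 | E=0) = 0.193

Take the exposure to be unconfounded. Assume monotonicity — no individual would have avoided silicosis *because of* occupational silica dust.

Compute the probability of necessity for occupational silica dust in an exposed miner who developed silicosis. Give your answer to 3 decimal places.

Let p₁ = 0.774, p₀ = 0.193.
Under exogeneity and monotonicity, PN = (p₁ − p₀) / p₁.
PN = (0.774 − 0.193) / 0.774 = 0.581 / 0.774 ≈ 0.7506

PN ≈ 0.751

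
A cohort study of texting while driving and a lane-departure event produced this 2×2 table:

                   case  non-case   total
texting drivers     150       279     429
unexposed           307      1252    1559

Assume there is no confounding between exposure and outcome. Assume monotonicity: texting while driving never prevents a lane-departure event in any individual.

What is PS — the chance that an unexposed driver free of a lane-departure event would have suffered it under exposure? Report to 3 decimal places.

PS ≈ 0.190

p₁ = P(outcome | exposed) = 150/429 = 0.34965
p₀ = P(outcome | unexposed) = 307/1559 = 0.19692
Under exogeneity and monotonicity, PS = (p₁ − p₀) / (1 − p₀).
PS = (0.34965 − 0.19692) / (1 − 0.19692) = 0.15273 / 0.80308 ≈ 0.1902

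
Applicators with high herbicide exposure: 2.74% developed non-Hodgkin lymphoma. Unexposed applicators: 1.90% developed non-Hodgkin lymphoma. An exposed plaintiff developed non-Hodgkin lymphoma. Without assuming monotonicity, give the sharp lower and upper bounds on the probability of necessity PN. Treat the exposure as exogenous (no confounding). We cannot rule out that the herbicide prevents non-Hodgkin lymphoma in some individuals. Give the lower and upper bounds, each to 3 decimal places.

p₁ = 0.0274, p₀ = 0.019.
Under exogeneity alone the bounds on PN are max{0,(p₁−p₀)/p₁} ≤ PN ≤ min{1,(1−p₀)/p₁}.
  lower = (p₁ − p₀)/p₁ = 0.0084 / 0.0274 ≈ 0.3066
  upper = min{1, (1 − p₀)/p₁} = 0.981 / 0.0274 ≈ 35.8029 → capped at 1

0.307 ≤ PN ≤ 1.000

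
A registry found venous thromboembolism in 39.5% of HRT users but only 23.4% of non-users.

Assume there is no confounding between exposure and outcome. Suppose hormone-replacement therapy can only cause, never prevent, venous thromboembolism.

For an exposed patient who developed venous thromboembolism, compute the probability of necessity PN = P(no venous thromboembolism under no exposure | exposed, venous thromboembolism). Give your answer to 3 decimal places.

p₁ = 0.395, p₀ = 0.234.
Under exogeneity and monotonicity, PN = (p₁ − p₀) / p₁.
PN = (0.395 − 0.234) / 0.395 = 0.161 / 0.395 ≈ 0.4076

PN ≈ 0.408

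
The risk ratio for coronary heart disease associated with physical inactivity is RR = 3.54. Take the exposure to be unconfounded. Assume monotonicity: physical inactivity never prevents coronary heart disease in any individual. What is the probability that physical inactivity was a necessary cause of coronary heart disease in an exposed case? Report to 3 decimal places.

PN ≈ 0.718

Under exogeneity and monotonicity, PN = (RR − 1) / RR = 1 − 1/RR.
PN = (3.54 − 1) / 3.54 = 2.54 / 3.54 ≈ 0.7175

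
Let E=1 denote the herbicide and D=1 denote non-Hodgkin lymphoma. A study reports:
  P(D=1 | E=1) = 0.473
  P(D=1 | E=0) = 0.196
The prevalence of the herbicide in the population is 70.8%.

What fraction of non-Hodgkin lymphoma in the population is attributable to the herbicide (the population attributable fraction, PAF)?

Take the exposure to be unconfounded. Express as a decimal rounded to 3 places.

Let p₁ = 0.473, p₀ = 0.196.
Overall risk P(Y=1) = π·p₁ + (1−π)·p₀ = 0.708×0.473 + 0.292×0.196 = 0.39212.
Under exogeneity, PAF = [P(Y=1) − p₀] / P(Y=1).
PAF = (0.39212 − 0.196) / 0.39212 ≈ 0.5001

PAF ≈ 0.500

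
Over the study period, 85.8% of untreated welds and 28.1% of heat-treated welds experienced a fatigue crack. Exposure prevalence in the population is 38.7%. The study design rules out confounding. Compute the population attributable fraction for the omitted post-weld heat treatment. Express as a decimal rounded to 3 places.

p₁ = 0.858, p₀ = 0.281.
Overall risk P(Y=1) = π·p₁ + (1−π)·p₀ = 0.387×0.858 + 0.613×0.281 = 0.5043.
Under exogeneity, PAF = [P(Y=1) − p₀] / P(Y=1).
PAF = (0.5043 − 0.281) / 0.5043 ≈ 0.4428

PAF ≈ 0.443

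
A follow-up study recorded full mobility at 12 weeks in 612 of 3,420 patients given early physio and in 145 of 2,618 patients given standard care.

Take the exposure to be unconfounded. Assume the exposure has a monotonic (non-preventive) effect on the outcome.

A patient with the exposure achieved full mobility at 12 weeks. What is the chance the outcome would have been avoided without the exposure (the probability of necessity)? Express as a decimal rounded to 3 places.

p₁ = P(outcome | exposed) = 612/3420 = 0.17895
p₀ = P(outcome | unexposed) = 145/2618 = 0.055386
Under exogeneity and monotonicity, PN = (p₁ − p₀) / p₁.
PN = (0.17895 − 0.055386) / 0.17895 = 0.12356 / 0.17895 ≈ 0.6905

PN ≈ 0.690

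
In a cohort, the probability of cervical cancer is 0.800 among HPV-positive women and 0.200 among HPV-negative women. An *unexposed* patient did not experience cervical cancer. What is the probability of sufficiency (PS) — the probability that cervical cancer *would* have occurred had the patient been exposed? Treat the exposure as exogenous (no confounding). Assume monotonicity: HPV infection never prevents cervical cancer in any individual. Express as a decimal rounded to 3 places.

PS ≈ 0.750

Let p₁ = 0.8, p₀ = 0.2.
Under exogeneity and monotonicity, PS = (p₁ − p₀) / (1 − p₀).
PS = (0.8 − 0.2) / (1 − 0.2) = 0.6 / 0.8 ≈ 0.7500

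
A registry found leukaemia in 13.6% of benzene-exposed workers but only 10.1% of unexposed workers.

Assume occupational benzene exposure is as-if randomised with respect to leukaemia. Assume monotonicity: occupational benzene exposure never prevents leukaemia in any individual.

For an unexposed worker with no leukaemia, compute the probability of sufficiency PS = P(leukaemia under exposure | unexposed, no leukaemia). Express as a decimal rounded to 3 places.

PS ≈ 0.039

p₁ = 0.136, p₀ = 0.101.
Under exogeneity and monotonicity, PS = (p₁ − p₀) / (1 − p₀).
PS = (0.136 − 0.101) / (1 − 0.101) = 0.035 / 0.899 ≈ 0.0389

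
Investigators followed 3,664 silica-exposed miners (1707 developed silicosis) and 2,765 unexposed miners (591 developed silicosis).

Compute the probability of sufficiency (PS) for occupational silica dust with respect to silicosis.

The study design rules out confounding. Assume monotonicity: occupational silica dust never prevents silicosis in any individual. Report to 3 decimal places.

p₁ = P(outcome | exposed) = 1707/3664 = 0.46588
p₀ = P(outcome | unexposed) = 591/2765 = 0.21374
Under exogeneity and monotonicity, PS = (p₁ − p₀) / (1 − p₀).
PS = (0.46588 − 0.21374) / (1 − 0.21374) = 0.25214 / 0.78626 ≈ 0.3207

PS ≈ 0.321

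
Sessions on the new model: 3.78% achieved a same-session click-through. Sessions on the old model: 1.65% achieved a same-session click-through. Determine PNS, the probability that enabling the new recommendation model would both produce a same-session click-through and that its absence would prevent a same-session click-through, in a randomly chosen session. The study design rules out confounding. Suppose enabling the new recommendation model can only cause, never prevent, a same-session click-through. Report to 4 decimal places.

PNS ≈ 0.0213

p₁ = 0.0378, p₀ = 0.0165.
Under exogeneity and monotonicity, PNS = p₁ − p₀.
PNS = 0.0378 − 0.0165 = 0.0213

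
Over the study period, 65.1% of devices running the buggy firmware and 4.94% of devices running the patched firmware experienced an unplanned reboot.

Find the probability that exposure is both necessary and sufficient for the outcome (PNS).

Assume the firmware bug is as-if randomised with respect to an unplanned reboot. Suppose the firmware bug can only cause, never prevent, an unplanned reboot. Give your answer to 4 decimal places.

PNS ≈ 0.6016

p₁ = 0.651, p₀ = 0.0494.
Under exogeneity and monotonicity, PNS = p₁ − p₀.
PNS = 0.651 − 0.0494 = 0.6016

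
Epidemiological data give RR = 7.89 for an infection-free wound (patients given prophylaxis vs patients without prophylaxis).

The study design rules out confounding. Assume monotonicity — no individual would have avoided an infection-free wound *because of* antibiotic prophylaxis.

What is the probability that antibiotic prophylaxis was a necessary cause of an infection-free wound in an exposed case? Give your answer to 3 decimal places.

Under exogeneity and monotonicity, PN = (RR − 1) / RR = 1 − 1/RR.
PN = (7.89 − 1) / 7.89 = 6.89 / 7.89 ≈ 0.8733

PN ≈ 0.873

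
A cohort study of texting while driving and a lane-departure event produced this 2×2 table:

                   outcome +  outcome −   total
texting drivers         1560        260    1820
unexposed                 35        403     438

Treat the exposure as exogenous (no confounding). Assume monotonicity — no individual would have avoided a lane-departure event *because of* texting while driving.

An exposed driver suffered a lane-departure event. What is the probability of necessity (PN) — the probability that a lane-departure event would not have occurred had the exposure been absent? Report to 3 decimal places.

PN ≈ 0.907

p₁ = P(outcome | exposed) = 1560/1820 = 0.85714
p₀ = P(outcome | unexposed) = 35/438 = 0.079909
Under exogeneity and monotonicity, PN = (p₁ − p₀)/p₁.
PN = (0.85714 − 0.079909) / 0.85714 ≈ 0.9068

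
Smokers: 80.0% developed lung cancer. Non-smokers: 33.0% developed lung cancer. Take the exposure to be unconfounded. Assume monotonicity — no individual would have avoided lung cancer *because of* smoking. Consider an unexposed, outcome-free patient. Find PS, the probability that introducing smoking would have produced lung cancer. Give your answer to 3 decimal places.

PS ≈ 0.701

p₁ = 0.8, p₀ = 0.33.
Under exogeneity and monotonicity, PS = (p₁ − p₀) / (1 − p₀).
PS = (0.8 − 0.33) / (1 − 0.33) = 0.47 / 0.67 ≈ 0.7015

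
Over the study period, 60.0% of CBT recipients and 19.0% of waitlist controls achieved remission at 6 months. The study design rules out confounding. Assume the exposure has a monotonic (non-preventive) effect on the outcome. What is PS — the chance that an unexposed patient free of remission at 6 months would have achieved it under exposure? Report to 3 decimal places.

p₁ = 0.6, p₀ = 0.19.
Under exogeneity and monotonicity, PS = (p₁ − p₀) / (1 − p₀).
PS = (0.6 − 0.19) / (1 − 0.19) = 0.41 / 0.81 ≈ 0.5062

PS ≈ 0.506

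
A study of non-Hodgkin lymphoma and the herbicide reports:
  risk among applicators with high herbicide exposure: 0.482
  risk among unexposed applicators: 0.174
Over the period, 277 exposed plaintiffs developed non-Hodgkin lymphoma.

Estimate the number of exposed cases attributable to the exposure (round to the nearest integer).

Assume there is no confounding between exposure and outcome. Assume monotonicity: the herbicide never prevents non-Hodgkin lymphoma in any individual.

about 177 cases

Let p₁ = 0.482, p₀ = 0.174.
PN = (p₁ − p₀)/p₁ = (0.482 − 0.174) / 0.482 ≈ 0.63900.
Attributable cases ≈ PN × (exposed cases) = 0.63900 × 277 ≈ 177.00.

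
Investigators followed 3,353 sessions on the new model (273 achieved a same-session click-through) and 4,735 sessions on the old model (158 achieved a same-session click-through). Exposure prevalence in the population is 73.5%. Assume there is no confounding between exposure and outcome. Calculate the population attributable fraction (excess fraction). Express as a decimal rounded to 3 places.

p₁ = P(outcome | exposed) = 273/3353 = 0.08142
p₀ = P(outcome | unexposed) = 158/4735 = 0.033369
Overall risk P(Y=1) = π·p₁ + (1−π)·p₀ = 0.735×0.08142 + 0.265×0.033369 = 0.068686.
Under exogeneity, PAF = [P(Y=1) − p₀] / P(Y=1).
PAF = (0.068686 − 0.033369) / 0.068686 ≈ 0.5142

PAF ≈ 0.514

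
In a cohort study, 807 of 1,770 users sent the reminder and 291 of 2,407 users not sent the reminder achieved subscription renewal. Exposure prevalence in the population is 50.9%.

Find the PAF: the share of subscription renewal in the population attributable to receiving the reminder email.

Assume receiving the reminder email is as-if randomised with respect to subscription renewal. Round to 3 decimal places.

p₁ = P(outcome | exposed) = 807/1770 = 0.45593
p₀ = P(outcome | unexposed) = 291/2407 = 0.1209
Overall risk P(Y=1) = π·p₁ + (1−π)·p₀ = 0.509×0.45593 + 0.491×0.1209 = 0.29143.
Under exogeneity, PAF = [P(Y=1) − p₀] / P(Y=1).
PAF = (0.29143 − 0.1209) / 0.29143 ≈ 0.5852

PAF ≈ 0.585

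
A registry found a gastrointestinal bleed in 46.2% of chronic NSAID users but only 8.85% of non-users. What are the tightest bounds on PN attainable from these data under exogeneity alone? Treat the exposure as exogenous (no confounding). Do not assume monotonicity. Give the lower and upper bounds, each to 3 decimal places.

p₁ = 0.462, p₀ = 0.0885.
Under exogeneity alone the bounds on PN are max{0,(p₁−p₀)/p₁} ≤ PN ≤ min{1,(1−p₀)/p₁}.
  lower = (p₁ − p₀)/p₁ = 0.3735 / 0.462 ≈ 0.8084
  upper = min{1, (1 − p₀)/p₁} = 0.9115 / 0.462 ≈ 1.9729 → capped at 1

0.808 ≤ PN ≤ 1.000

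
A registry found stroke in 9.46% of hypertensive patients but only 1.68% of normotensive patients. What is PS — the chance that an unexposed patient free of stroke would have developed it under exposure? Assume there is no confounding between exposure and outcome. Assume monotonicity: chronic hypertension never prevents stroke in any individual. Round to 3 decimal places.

p₁ = 0.0946, p₀ = 0.0168.
Under exogeneity and monotonicity, PS = (p₁ − p₀) / (1 − p₀).
PS = (0.0946 − 0.0168) / (1 − 0.0168) = 0.0778 / 0.9832 ≈ 0.0791

PS ≈ 0.079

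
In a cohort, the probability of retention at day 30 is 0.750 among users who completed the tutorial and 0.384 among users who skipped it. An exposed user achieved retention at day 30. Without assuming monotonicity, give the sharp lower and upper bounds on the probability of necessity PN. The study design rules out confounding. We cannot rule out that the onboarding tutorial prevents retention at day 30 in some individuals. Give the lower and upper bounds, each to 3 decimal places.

0.488 ≤ PN ≤ 0.821

Let p₁ = 0.75, p₀ = 0.384.
Under exogeneity alone the bounds on PN are max{0,(p₁−p₀)/p₁} ≤ PN ≤ min{1,(1−p₀)/p₁}.
  lower = (p₁ − p₀)/p₁ = 0.366 / 0.75 ≈ 0.4880
  upper = min{1, (1 − p₀)/p₁} = 0.616 / 0.75 ≈ 0.8213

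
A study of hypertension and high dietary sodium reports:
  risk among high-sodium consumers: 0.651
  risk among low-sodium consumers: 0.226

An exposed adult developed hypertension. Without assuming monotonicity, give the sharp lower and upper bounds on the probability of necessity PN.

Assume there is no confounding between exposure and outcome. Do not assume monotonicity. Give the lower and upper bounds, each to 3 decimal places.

0.653 ≤ PN ≤ 1.000

Let p₁ = 0.651, p₀ = 0.226.
Under exogeneity alone the bounds on PN are max{0,(p₁−p₀)/p₁} ≤ PN ≤ min{1,(1−p₀)/p₁}.
  lower = (p₁ − p₀)/p₁ = 0.425 / 0.651 ≈ 0.6528
  upper = min{1, (1 − p₀)/p₁} = 0.774 / 0.651 ≈ 1.1889 → capped at 1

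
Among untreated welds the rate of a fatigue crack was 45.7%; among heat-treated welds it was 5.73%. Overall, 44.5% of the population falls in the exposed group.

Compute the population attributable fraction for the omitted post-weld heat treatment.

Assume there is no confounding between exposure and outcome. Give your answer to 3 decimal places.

p₁ = 0.457, p₀ = 0.0573.
Overall risk P(Y=1) = π·p₁ + (1−π)·p₀ = 0.445×0.457 + 0.555×0.0573 = 0.23517.
Under exogeneity, PAF = [P(Y=1) − p₀] / P(Y=1).
PAF = (0.23517 − 0.0573) / 0.23517 ≈ 0.7563

PAF ≈ 0.756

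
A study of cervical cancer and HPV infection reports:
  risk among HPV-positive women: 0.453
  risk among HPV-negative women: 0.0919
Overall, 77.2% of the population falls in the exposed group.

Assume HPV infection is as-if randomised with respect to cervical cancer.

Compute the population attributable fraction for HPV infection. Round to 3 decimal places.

Let p₁ = 0.453, p₀ = 0.0919.
Overall risk P(Y=1) = π·p₁ + (1−π)·p₀ = 0.772×0.453 + 0.228×0.0919 = 0.37067.
Under exogeneity, PAF = [P(Y=1) − p₀] / P(Y=1).
PAF = (0.37067 − 0.0919) / 0.37067 ≈ 0.7521

PAF ≈ 0.752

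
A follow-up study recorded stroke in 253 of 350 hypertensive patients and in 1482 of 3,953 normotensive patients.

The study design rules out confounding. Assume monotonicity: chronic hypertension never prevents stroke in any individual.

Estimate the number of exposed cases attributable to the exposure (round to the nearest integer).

about 122 cases

p₁ = P(outcome | exposed) = 253/350 = 0.72286
p₀ = P(outcome | unexposed) = 1482/3953 = 0.37491
PN = (p₁ − p₀)/p₁ = (0.72286 − 0.37491) / 0.72286 ≈ 0.48136.
Attributable cases ≈ PN × (exposed cases) = 0.48136 × 253 ≈ 121.78.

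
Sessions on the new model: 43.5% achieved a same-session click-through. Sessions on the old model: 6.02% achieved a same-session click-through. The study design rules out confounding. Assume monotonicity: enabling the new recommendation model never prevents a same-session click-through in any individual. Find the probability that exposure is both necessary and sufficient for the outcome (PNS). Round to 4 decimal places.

p₁ = 0.435, p₀ = 0.0602.
Under exogeneity and monotonicity, PNS = p₁ − p₀.
PNS = 0.435 − 0.0602 = 0.3748

PNS ≈ 0.3748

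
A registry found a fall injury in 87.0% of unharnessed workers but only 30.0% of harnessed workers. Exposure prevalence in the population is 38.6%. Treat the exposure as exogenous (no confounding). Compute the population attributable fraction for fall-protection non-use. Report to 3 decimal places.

PAF ≈ 0.423

p₁ = 0.87, p₀ = 0.3.
Overall risk P(Y=1) = π·p₁ + (1−π)·p₀ = 0.386×0.87 + 0.614×0.3 = 0.52002.
Under exogeneity, PAF = [P(Y=1) − p₀] / P(Y=1).
PAF = (0.52002 − 0.3) / 0.52002 ≈ 0.4231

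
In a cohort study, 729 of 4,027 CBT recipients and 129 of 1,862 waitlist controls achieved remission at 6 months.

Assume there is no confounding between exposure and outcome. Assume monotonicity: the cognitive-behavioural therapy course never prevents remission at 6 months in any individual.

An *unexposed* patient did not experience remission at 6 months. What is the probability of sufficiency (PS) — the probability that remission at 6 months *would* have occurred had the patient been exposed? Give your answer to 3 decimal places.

p₁ = P(outcome | exposed) = 729/4027 = 0.18103
p₀ = P(outcome | unexposed) = 129/1862 = 0.06928
Under exogeneity and monotonicity, PS = (p₁ − p₀) / (1 − p₀).
PS = (0.18103 − 0.06928) / (1 − 0.06928) = 0.11175 / 0.93072 ≈ 0.1201

PS ≈ 0.120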